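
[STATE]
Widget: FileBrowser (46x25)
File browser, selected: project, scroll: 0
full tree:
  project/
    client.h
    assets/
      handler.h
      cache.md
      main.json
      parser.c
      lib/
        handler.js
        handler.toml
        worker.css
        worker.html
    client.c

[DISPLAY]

> [-] project/                                
    client.h                                  
    [+] assets/                               
    client.c                                  
                                              
                                              
                                              
                                              
                                              
                                              
                                              
                                              
                                              
                                              
                                              
                                              
                                              
                                              
                                              
                                              
                                              
                                              
                                              
                                              
                                              


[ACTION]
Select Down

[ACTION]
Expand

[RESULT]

  [-] project/                                
  > client.h                                  
    [+] assets/                               
    client.c                                  
                                              
                                              
                                              
                                              
                                              
                                              
                                              
                                              
                                              
                                              
                                              
                                              
                                              
                                              
                                              
                                              
                                              
                                              
                                              
                                              
                                              


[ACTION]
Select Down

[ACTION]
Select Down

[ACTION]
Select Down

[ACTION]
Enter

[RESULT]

  [-] project/                                
    client.h                                  
    [+] assets/                               
  > client.c                                  
                                              
                                              
                                              
                                              
                                              
                                              
                                              
                                              
                                              
                                              
                                              
                                              
                                              
                                              
                                              
                                              
                                              
                                              
                                              
                                              
                                              


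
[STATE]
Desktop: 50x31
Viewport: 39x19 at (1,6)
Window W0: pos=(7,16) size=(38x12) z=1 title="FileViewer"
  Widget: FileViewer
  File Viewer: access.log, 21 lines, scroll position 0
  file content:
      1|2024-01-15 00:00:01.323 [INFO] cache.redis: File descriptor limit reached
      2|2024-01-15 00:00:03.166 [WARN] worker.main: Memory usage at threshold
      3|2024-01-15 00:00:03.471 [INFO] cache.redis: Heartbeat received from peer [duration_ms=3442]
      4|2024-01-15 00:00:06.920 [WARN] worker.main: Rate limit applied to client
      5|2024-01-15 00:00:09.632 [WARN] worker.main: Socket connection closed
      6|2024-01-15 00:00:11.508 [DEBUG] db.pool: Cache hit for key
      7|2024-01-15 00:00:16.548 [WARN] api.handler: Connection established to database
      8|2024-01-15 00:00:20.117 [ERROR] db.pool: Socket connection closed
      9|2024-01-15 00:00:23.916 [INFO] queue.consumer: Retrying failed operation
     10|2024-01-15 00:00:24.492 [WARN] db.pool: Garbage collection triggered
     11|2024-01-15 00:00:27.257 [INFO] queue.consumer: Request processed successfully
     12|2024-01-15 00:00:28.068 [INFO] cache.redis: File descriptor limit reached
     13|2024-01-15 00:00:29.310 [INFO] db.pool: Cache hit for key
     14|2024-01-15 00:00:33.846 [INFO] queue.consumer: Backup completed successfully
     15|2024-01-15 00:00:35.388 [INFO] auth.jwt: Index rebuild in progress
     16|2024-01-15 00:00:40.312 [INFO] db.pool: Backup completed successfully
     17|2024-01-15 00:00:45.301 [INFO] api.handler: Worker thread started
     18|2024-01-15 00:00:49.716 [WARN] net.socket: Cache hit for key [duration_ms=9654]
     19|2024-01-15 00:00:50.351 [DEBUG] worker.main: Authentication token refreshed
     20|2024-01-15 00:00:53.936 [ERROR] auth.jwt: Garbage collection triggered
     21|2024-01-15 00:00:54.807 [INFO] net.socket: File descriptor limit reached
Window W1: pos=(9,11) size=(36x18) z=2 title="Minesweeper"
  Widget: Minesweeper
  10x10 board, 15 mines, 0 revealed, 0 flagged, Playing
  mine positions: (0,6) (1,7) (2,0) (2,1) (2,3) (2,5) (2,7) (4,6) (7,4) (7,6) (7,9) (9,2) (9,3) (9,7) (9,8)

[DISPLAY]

                                       
                                       
                                       
                                       
                                       
        ┏━━━━━━━━━━━━━━━━━━━━━━━━━━━━━━
        ┃ Minesweeper                  
        ┠──────────────────────────────
        ┃■■■■■■■■■■                    
        ┃■■■■■■■■■■                    
      ┏━┃■■■■■■■■■■                    
      ┃ ┃■■■■■■■■■■                    
      ┠─┃■■■■■■■■■■                    
      ┃2┃■■■■■■■■■■                    
      ┃2┃■■■■■■■■■■                    
      ┃2┃■■■■■■■■■■                    
      ┃2┃■■■■■■■■■■                    
      ┃2┃■■■■■■■■■■                    
      ┃2┃                              


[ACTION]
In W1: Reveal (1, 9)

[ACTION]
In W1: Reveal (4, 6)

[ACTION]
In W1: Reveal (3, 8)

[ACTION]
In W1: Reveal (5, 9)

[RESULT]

                                       
                                       
                                       
                                       
                                       
        ┏━━━━━━━━━━━━━━━━━━━━━━━━━━━━━━
        ┃ Minesweeper                  
        ┠──────────────────────────────
        ┃■■■■■■✹■1                     
        ┃■■■■■■■✹2                     
      ┏━┃✹✹■✹■✹■✹2                     
      ┃ ┃■■■■■■■21                     
      ┠─┃■■■■■■✹1                      
      ┃2┃■■■■■■■1                      
      ┃2┃■■■■■■■111                    
      ┃2┃■■■■✹■✹■■✹                    
      ┃2┃■■■■■■■■■■                    
      ┃2┃■■✹✹■■■✹✹■                    
      ┃2┃                              


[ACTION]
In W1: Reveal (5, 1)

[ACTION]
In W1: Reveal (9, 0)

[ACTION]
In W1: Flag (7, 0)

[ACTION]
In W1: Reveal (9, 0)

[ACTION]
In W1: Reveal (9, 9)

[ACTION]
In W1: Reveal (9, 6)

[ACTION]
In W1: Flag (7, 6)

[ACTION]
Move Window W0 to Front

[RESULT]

                                       
                                       
                                       
                                       
                                       
        ┏━━━━━━━━━━━━━━━━━━━━━━━━━━━━━━
        ┃ Minesweeper                  
        ┠──────────────────────────────
        ┃■■■■■■✹■1                     
        ┃■■■■■■■✹2                     
      ┏━━━━━━━━━━━━━━━━━━━━━━━━━━━━━━━━
      ┃ FileViewer                     
      ┠────────────────────────────────
      ┃2024-01-15 00:00:01.323 [INFO] c
      ┃2024-01-15 00:00:03.166 [WARN] w
      ┃2024-01-15 00:00:03.471 [INFO] c
      ┃2024-01-15 00:00:06.920 [WARN] w
      ┃2024-01-15 00:00:09.632 [WARN] w
      ┃2024-01-15 00:00:11.508 [DEBUG] 


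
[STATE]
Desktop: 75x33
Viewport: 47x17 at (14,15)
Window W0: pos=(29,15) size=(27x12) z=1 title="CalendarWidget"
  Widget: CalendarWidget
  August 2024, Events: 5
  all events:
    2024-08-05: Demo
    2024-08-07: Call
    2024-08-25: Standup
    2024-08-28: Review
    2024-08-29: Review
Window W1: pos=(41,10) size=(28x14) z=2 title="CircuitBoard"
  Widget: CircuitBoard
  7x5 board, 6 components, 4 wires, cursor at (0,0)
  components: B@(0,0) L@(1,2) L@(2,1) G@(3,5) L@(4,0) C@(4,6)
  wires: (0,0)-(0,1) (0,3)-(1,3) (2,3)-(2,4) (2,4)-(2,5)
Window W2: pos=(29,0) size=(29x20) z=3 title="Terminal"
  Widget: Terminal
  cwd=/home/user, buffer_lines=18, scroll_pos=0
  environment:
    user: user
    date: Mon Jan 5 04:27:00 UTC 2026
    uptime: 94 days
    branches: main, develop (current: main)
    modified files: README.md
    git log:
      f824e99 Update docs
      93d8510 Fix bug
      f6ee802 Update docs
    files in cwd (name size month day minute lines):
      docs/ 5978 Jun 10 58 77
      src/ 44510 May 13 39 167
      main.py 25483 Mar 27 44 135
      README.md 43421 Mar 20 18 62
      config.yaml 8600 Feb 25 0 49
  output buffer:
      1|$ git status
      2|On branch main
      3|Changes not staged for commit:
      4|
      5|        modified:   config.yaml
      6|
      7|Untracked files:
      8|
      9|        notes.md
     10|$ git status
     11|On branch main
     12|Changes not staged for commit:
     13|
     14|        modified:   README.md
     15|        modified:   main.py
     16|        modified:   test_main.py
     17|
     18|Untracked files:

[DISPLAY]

               ┃                           ┃│  
               ┃        modified:   README.┃·  
               ┃        modified:   main.py┃   
               ┃        modified:   test_ma┃· ─
               ┗━━━━━━━━━━━━━━━━━━━━━━━━━━━┛   
               ┃          1┃3                  
               ┃ 5*  6  7* ┃                   
               ┃12 13 14 15┃4   L              
               ┃19 20 21 22┗━━━━━━━━━━━━━━━━━━━
               ┃26 27 28* 29* 30 31      ┃     
               ┃                         ┃     
               ┗━━━━━━━━━━━━━━━━━━━━━━━━━┛     
                                               
                                               
                                               
                                               
                                               


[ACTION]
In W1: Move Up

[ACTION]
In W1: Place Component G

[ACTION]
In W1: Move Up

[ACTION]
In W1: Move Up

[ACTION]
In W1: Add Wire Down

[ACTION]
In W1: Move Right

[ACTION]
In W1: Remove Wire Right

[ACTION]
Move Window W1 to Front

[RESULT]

               ┃           ┃    │           │  
               ┃        mod┃1   ·       L   ·  
               ┃        mod┃                   
               ┃        mod┃2       L       · ─
               ┗━━━━━━━━━━━┃                   
               ┃          1┃3                  
               ┃ 5*  6  7* ┃                   
               ┃12 13 14 15┃4   L              
               ┃19 20 21 22┗━━━━━━━━━━━━━━━━━━━
               ┃26 27 28* 29* 30 31      ┃     
               ┃                         ┃     
               ┗━━━━━━━━━━━━━━━━━━━━━━━━━┛     
                                               
                                               
                                               
                                               
                                               


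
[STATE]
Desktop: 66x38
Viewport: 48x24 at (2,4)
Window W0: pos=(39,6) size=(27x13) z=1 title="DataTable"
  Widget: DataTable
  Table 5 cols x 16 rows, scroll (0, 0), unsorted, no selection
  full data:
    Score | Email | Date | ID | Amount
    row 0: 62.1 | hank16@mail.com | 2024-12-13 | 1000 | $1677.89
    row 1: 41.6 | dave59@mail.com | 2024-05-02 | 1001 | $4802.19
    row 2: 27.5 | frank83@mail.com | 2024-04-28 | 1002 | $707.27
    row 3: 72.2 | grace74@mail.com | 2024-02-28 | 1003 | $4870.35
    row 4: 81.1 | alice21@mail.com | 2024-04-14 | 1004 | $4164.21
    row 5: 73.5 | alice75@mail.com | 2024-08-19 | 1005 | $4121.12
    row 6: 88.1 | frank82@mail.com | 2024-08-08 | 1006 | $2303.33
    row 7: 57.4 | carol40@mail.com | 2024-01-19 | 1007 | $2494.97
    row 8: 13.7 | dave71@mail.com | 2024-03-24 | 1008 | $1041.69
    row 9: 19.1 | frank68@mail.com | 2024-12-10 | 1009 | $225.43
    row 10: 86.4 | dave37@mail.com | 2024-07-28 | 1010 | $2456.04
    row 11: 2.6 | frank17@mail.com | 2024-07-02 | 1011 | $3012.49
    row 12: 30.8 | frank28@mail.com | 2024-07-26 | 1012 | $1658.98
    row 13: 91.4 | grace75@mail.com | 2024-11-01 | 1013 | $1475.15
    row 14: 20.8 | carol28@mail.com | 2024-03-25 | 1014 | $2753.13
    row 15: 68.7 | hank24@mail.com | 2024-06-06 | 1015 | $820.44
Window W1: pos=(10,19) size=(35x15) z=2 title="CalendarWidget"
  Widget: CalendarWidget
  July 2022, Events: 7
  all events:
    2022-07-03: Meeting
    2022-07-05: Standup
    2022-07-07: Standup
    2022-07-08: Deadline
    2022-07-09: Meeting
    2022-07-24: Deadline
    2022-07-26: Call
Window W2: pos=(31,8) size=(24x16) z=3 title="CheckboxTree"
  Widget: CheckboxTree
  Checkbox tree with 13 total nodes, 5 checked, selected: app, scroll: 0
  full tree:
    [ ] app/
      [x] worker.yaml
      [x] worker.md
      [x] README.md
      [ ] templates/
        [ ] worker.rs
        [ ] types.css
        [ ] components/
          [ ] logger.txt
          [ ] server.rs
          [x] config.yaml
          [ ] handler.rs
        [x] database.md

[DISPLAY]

                                                
                                                
                                     ┏━━━━━━━━━━
                                     ┃ DataTable
                             ┏━━━━━━━━━━━━━━━━━━
                             ┃ CheckboxTree     
                             ┠──────────────────
                             ┃>[-] app/         
                             ┃   [x] worker.yaml
                             ┃   [x] worker.md  
                             ┃   [x] README.md  
                             ┃   [-] templates/ 
                             ┃     [ ] worker.rs
                             ┃     [ ] types.css
                             ┃     [-] component
        ┏━━━━━━━━━━━━━━━━━━━━┃       [ ] logger.
        ┃ CalendarWidget     ┃       [ ] server.
        ┠────────────────────┃       [x] config.
        ┃            July 202┃       [ ] handler
        ┃Mo Tu We Th Fr Sa Su┗━━━━━━━━━━━━━━━━━━
        ┃             1  2  3*            ┃     
        ┃ 4  5*  6  7*  8*  9* 10         ┃     
        ┃11 12 13 14 15 16 17             ┃     
        ┃18 19 20 21 22 23 24*            ┃     


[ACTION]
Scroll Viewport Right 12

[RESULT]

                                                
                                                
                         ┏━━━━━━━━━━━━━━━━━━━━━━
                         ┃ DataTable            
                 ┏━━━━━━━━━━━━━━━━━━━━━━┓───────
                 ┃ CheckboxTree         ┃       
                 ┠──────────────────────┨───────
                 ┃>[-] app/             ┃il.com 
                 ┃   [x] worker.yaml    ┃il.com 
                 ┃   [x] worker.md      ┃ail.com
                 ┃   [x] README.md      ┃ail.com
                 ┃   [-] templates/     ┃ail.com
                 ┃     [ ] worker.rs    ┃ail.com
                 ┃     [ ] types.css    ┃ail.com
                 ┃     [-] components/  ┃━━━━━━━
━━━━━━━━━━━━━━━━━┃       [ ] logger.txt ┃       
lendarWidget     ┃       [ ] server.rs  ┃       
─────────────────┃       [x] config.yaml┃       
         July 202┃       [ ] handler.rs ┃       
Tu We Th Fr Sa Su┗━━━━━━━━━━━━━━━━━━━━━━┛       
          1  2  3*            ┃                 
 5*  6  7*  8*  9* 10         ┃                 
12 13 14 15 16 17             ┃                 
19 20 21 22 23 24*            ┃                 


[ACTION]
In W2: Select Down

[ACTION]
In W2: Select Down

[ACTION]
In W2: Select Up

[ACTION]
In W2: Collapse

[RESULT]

                                                
                                                
                         ┏━━━━━━━━━━━━━━━━━━━━━━
                         ┃ DataTable            
                 ┏━━━━━━━━━━━━━━━━━━━━━━┓───────
                 ┃ CheckboxTree         ┃       
                 ┠──────────────────────┨───────
                 ┃ [-] app/             ┃il.com 
                 ┃>  [x] worker.yaml    ┃il.com 
                 ┃   [x] worker.md      ┃ail.com
                 ┃   [x] README.md      ┃ail.com
                 ┃   [-] templates/     ┃ail.com
                 ┃     [ ] worker.rs    ┃ail.com
                 ┃     [ ] types.css    ┃ail.com
                 ┃     [-] components/  ┃━━━━━━━
━━━━━━━━━━━━━━━━━┃       [ ] logger.txt ┃       
lendarWidget     ┃       [ ] server.rs  ┃       
─────────────────┃       [x] config.yaml┃       
         July 202┃       [ ] handler.rs ┃       
Tu We Th Fr Sa Su┗━━━━━━━━━━━━━━━━━━━━━━┛       
          1  2  3*            ┃                 
 5*  6  7*  8*  9* 10         ┃                 
12 13 14 15 16 17             ┃                 
19 20 21 22 23 24*            ┃                 


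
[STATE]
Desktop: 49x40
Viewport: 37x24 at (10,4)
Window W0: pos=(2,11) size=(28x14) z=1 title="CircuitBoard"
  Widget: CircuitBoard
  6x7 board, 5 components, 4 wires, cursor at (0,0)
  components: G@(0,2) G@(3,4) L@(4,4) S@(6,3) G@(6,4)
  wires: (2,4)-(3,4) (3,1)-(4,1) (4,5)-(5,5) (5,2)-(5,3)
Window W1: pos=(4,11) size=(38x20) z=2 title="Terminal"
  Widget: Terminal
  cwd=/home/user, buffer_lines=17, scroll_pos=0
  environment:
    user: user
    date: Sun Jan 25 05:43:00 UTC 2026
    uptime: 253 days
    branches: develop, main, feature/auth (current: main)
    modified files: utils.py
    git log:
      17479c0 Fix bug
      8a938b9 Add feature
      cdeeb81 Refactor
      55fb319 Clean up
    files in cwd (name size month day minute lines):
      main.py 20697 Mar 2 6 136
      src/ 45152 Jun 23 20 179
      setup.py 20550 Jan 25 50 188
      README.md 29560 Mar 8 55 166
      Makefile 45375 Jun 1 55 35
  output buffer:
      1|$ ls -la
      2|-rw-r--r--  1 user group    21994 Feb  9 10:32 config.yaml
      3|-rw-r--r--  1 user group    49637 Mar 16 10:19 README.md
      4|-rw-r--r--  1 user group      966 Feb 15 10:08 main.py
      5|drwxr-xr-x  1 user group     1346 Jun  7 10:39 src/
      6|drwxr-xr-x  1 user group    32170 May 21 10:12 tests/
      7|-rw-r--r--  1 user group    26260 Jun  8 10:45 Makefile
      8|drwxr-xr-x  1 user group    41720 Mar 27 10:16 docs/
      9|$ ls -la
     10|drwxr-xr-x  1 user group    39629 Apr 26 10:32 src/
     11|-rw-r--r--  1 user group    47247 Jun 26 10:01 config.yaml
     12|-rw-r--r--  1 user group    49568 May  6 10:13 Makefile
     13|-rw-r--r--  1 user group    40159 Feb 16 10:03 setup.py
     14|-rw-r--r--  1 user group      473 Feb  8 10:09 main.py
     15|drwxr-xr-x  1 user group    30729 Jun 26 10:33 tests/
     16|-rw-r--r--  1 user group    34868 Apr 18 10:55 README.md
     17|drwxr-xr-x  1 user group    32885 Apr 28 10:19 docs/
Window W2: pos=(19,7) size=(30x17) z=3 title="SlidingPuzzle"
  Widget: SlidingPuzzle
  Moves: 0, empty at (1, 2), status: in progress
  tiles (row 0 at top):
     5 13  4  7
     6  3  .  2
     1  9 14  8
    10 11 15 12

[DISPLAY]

                                     
                                     
                                     
         ┏━━━━━━━━━━━━━━━━━━━━━━━━━━━
         ┃ SlidingPuzzle             
         ┠───────────────────────────
         ┃┌────┬────┬────┬────┐      
━━━━━━━━━┃│  5 │ 13 │  4 │  7 │      
inal     ┃├────┼────┼────┼────┤      
─────────┃│  6 │  3 │    │  2 │      
-la      ┃├────┼────┼────┼────┤      
--r--  1 ┃│  1 │  9 │ 14 │  8 │      
--r--  1 ┃├────┼────┼────┼────┤      
--r--  1 ┃│ 10 │ 11 │ 15 │ 12 │      
-xr-x  1 ┃└────┴────┴────┴────┘      
-xr-x  1 ┃Moves: 0                   
--r--  1 ┃                           
-xr-x  1 ┃                           
-la      ┃                           
-xr-x  1 ┗━━━━━━━━━━━━━━━━━━━━━━━━━━━
--r--  1 user group    47247 Ju┃     
--r--  1 user group    49568 Ma┃     
--r--  1 user group    40159 Fe┃     
--r--  1 user group      473 Fe┃     


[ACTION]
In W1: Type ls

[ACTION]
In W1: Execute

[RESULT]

                                     
                                     
                                     
         ┏━━━━━━━━━━━━━━━━━━━━━━━━━━━
         ┃ SlidingPuzzle             
         ┠───────────────────────────
         ┃┌────┬────┬────┬────┐      
━━━━━━━━━┃│  5 │ 13 │  4 │  7 │      
inal     ┃├────┼────┼────┼────┤      
─────────┃│  6 │  3 │    │  2 │      
-xr-x  1 ┃├────┼────┼────┼────┤      
-xr-x  1 ┃│  1 │  9 │ 14 │  8 │      
--r--  1 ┃├────┼────┼────┼────┤      
-xr-x  1 ┃│ 10 │ 11 │ 15 │ 12 │      
-la      ┃└────┴────┴────┴────┘      
-xr-x  1 ┃Moves: 0                   
--r--  1 ┃                           
--r--  1 ┃                           
--r--  1 ┃                           
--r--  1 ┗━━━━━━━━━━━━━━━━━━━━━━━━━━━
-xr-x  1 user group    30729 Ju┃     
--r--  1 user group    34868 Ap┃     
-xr-x  1 user group    32885 Ap┃     
                               ┃     


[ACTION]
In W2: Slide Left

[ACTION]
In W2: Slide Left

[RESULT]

                                     
                                     
                                     
         ┏━━━━━━━━━━━━━━━━━━━━━━━━━━━
         ┃ SlidingPuzzle             
         ┠───────────────────────────
         ┃┌────┬────┬────┬────┐      
━━━━━━━━━┃│  5 │ 13 │  4 │  7 │      
inal     ┃├────┼────┼────┼────┤      
─────────┃│  6 │  3 │  2 │    │      
-xr-x  1 ┃├────┼────┼────┼────┤      
-xr-x  1 ┃│  1 │  9 │ 14 │  8 │      
--r--  1 ┃├────┼────┼────┼────┤      
-xr-x  1 ┃│ 10 │ 11 │ 15 │ 12 │      
-la      ┃└────┴────┴────┴────┘      
-xr-x  1 ┃Moves: 1                   
--r--  1 ┃                           
--r--  1 ┃                           
--r--  1 ┃                           
--r--  1 ┗━━━━━━━━━━━━━━━━━━━━━━━━━━━
-xr-x  1 user group    30729 Ju┃     
--r--  1 user group    34868 Ap┃     
-xr-x  1 user group    32885 Ap┃     
                               ┃     


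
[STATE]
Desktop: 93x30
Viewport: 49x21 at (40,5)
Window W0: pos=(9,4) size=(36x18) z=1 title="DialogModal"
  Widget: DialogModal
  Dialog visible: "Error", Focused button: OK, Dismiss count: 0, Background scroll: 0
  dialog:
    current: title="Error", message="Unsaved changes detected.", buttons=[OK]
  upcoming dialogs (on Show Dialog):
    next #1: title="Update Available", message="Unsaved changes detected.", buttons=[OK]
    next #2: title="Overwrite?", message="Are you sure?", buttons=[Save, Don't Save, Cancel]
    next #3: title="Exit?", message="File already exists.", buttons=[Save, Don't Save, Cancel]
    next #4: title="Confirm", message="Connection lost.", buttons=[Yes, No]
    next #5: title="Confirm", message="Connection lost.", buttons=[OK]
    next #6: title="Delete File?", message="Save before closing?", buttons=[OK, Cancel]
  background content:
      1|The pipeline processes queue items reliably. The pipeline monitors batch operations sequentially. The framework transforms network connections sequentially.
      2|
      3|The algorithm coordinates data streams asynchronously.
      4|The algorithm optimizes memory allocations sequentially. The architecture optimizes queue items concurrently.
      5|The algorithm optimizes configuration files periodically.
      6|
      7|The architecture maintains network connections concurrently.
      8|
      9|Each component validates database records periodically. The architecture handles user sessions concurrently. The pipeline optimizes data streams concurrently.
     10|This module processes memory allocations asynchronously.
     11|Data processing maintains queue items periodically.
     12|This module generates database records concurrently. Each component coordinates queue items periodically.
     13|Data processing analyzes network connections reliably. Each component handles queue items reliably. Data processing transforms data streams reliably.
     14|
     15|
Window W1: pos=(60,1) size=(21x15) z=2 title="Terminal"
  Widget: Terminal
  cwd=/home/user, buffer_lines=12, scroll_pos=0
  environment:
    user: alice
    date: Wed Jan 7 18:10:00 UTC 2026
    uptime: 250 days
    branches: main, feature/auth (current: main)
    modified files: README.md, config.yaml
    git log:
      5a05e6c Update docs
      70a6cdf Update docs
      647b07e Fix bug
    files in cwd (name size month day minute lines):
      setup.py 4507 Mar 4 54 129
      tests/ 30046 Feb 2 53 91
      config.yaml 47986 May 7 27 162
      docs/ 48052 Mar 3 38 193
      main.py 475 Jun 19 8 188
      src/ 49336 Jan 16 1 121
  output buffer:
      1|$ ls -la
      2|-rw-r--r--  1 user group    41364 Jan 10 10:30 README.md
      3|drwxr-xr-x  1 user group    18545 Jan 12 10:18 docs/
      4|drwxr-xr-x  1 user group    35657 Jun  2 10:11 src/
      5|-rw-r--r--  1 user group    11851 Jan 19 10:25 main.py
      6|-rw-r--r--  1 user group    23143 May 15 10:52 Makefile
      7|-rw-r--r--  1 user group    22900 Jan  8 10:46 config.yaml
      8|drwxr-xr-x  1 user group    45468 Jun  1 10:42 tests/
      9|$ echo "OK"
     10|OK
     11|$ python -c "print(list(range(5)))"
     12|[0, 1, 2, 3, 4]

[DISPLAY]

    ┃               ┃-rw-r--r--  1 user ┃        
────┨               ┃drwxr-xr-x  1 user ┃        
tems┃               ┃drwxr-xr-x  1 user ┃        
    ┃               ┃-rw-r--r--  1 user ┃        
 str┃               ┃-rw-r--r--  1 user ┃        
 all┃               ┃-rw-r--r--  1 user ┃        
┐rat┃               ┃drwxr-xr-x  1 user ┃        
│   ┃               ┃$ echo "OK"        ┃        
│ork┃               ┃OK                 ┃        
│   ┃               ┃$ python -c "print(┃        
┘se ┃               ┗━━━━━━━━━━━━━━━━━━━┛        
lloc┃                                            
e it┃                                            
 rec┃                                            
rk c┃                                            
    ┃                                            
━━━━┛                                            
                                                 
                                                 
                                                 
                                                 


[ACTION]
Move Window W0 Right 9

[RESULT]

             ┃      ┃-rw-r--r--  1 user ┃        
─────────────┨      ┃drwxr-xr-x  1 user ┃        
s queue items┃      ┃drwxr-xr-x  1 user ┃        
             ┃      ┃-rw-r--r--  1 user ┃        
ates data str┃      ┃-rw-r--r--  1 user ┃        
es memory all┃      ┃-rw-r--r--  1 user ┃        
─────────┐rat┃      ┃drwxr-xr-x  1 user ┃        
         │   ┃      ┃$ echo "OK"        ┃        
etected. │ork┃      ┃OK                 ┃        
         │   ┃      ┃$ python -c "print(┃        
─────────┘se ┃      ┗━━━━━━━━━━━━━━━━━━━┛        
 memory alloc┃                                   
ains queue it┃                                   
 database rec┃                                   
zes network c┃                                   
             ┃                                   
━━━━━━━━━━━━━┛                                   
                                                 
                                                 
                                                 
                                                 


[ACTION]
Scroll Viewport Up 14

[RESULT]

                                                 
                    ┏━━━━━━━━━━━━━━━━━━━┓        
                    ┃ Terminal          ┃        
                    ┠───────────────────┨        
━━━━━━━━━━━━━┓      ┃$ ls -la           ┃        
             ┃      ┃-rw-r--r--  1 user ┃        
─────────────┨      ┃drwxr-xr-x  1 user ┃        
s queue items┃      ┃drwxr-xr-x  1 user ┃        
             ┃      ┃-rw-r--r--  1 user ┃        
ates data str┃      ┃-rw-r--r--  1 user ┃        
es memory all┃      ┃-rw-r--r--  1 user ┃        
─────────┐rat┃      ┃drwxr-xr-x  1 user ┃        
         │   ┃      ┃$ echo "OK"        ┃        
etected. │ork┃      ┃OK                 ┃        
         │   ┃      ┃$ python -c "print(┃        
─────────┘se ┃      ┗━━━━━━━━━━━━━━━━━━━┛        
 memory alloc┃                                   
ains queue it┃                                   
 database rec┃                                   
zes network c┃                                   
             ┃                                   


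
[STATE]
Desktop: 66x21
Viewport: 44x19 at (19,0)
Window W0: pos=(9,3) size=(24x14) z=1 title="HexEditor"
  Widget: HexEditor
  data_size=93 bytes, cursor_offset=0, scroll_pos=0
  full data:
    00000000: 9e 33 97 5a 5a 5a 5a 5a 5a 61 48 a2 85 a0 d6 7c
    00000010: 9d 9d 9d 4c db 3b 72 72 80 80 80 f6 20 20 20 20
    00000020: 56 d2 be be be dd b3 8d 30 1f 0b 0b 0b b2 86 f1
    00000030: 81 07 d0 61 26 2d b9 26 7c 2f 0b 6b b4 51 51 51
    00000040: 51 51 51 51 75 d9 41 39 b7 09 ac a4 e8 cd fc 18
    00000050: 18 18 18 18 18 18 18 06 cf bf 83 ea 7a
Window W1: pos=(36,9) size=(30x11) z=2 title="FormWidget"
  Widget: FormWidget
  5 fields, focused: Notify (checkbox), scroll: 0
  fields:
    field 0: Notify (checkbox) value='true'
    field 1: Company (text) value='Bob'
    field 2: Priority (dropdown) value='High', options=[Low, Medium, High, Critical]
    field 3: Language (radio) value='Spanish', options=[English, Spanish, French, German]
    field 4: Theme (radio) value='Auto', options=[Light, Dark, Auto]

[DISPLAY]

                                            
                                            
                                            
━━━━━━━━━━━━━┓                              
r            ┃                              
─────────────┨                              
 9E 33 97 5a ┃                              
 9d 9d 9d 4c ┃                              
 56 d2 be be ┃                              
 81 07 d0 61 ┃   ┏━━━━━━━━━━━━━━━━━━━━━━━━━━
 51 51 51 51 ┃   ┃ FormWidget               
 18 18 18 18 ┃   ┠──────────────────────────
             ┃   ┃> Notify:     [x]         
             ┃   ┃  Company:    [Bob        
             ┃   ┃  Priority:   [High       
             ┃   ┃  Language:   ( ) English 
━━━━━━━━━━━━━┛   ┃  Theme:      ( ) Light  (
                 ┃                          
                 ┃                          


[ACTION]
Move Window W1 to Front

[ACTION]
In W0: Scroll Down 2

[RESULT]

                                            
                                            
                                            
━━━━━━━━━━━━━┓                              
r            ┃                              
─────────────┨                              
 56 d2 be be ┃                              
 81 07 d0 61 ┃                              
 51 51 51 51 ┃                              
 18 18 18 18 ┃   ┏━━━━━━━━━━━━━━━━━━━━━━━━━━
             ┃   ┃ FormWidget               
             ┃   ┠──────────────────────────
             ┃   ┃> Notify:     [x]         
             ┃   ┃  Company:    [Bob        
             ┃   ┃  Priority:   [High       
             ┃   ┃  Language:   ( ) English 
━━━━━━━━━━━━━┛   ┃  Theme:      ( ) Light  (
                 ┃                          
                 ┃                          


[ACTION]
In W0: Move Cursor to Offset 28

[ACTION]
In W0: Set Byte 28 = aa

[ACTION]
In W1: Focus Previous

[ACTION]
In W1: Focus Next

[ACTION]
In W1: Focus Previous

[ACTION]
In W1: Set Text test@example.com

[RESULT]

                                            
                                            
                                            
━━━━━━━━━━━━━┓                              
r            ┃                              
─────────────┨                              
 56 d2 be be ┃                              
 81 07 d0 61 ┃                              
 51 51 51 51 ┃                              
 18 18 18 18 ┃   ┏━━━━━━━━━━━━━━━━━━━━━━━━━━
             ┃   ┃ FormWidget               
             ┃   ┠──────────────────────────
             ┃   ┃  Notify:     [x]         
             ┃   ┃  Company:    [Bob        
             ┃   ┃  Priority:   [High       
             ┃   ┃  Language:   ( ) English 
━━━━━━━━━━━━━┛   ┃> Theme:      ( ) Light  (
                 ┃                          
                 ┃                          


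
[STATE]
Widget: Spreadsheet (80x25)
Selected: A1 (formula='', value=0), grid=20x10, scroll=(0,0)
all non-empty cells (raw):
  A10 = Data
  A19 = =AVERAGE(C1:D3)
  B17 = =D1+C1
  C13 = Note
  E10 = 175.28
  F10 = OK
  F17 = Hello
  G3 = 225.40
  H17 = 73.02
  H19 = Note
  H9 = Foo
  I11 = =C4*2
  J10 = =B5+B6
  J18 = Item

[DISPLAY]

A1:                                                                             
       A       B       C       D       E       F       G       H       I       J
--------------------------------------------------------------------------------
  1      [0]       0       0       0       0       0       0       0       0    
  2        0       0       0       0       0       0       0       0       0    
  3        0       0       0       0       0       0  225.40       0       0    
  4        0       0       0       0       0       0       0       0       0    
  5        0       0       0       0       0       0       0       0       0    
  6        0       0       0       0       0       0       0       0       0    
  7        0       0       0       0       0       0       0       0       0    
  8        0       0       0       0       0       0       0       0       0    
  9        0       0       0       0       0       0       0Foo            0    
 10 Data           0       0       0  175.28OK             0       0       0    
 11        0       0       0       0       0       0       0       0       0    
 12        0       0       0       0       0       0       0       0       0    
 13        0       0Note           0       0       0       0       0       0    
 14        0       0       0       0       0       0       0       0       0    
 15        0       0       0       0       0       0       0       0       0    
 16        0       0       0       0       0       0       0       0       0    
 17        0       0       0       0       0Hello          0   73.02       0    
 18        0       0       0       0       0       0       0       0       0Item
 19        0       0       0       0       0       0       0Note           0    
 20        0       0       0       0       0       0       0       0       0    
                                                                                
                                                                                


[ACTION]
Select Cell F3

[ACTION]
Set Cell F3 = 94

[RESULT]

F3: 94                                                                          
       A       B       C       D       E       F       G       H       I       J
--------------------------------------------------------------------------------
  1        0       0       0       0       0       0       0       0       0    
  2        0       0       0       0       0       0       0       0       0    
  3        0       0       0       0       0    [94]  225.40       0       0    
  4        0       0       0       0       0       0       0       0       0    
  5        0       0       0       0       0       0       0       0       0    
  6        0       0       0       0       0       0       0       0       0    
  7        0       0       0       0       0       0       0       0       0    
  8        0       0       0       0       0       0       0       0       0    
  9        0       0       0       0       0       0       0Foo            0    
 10 Data           0       0       0  175.28OK             0       0       0    
 11        0       0       0       0       0       0       0       0       0    
 12        0       0       0       0       0       0       0       0       0    
 13        0       0Note           0       0       0       0       0       0    
 14        0       0       0       0       0       0       0       0       0    
 15        0       0       0       0       0       0       0       0       0    
 16        0       0       0       0       0       0       0       0       0    
 17        0       0       0       0       0Hello          0   73.02       0    
 18        0       0       0       0       0       0       0       0       0Item
 19        0       0       0       0       0       0       0Note           0    
 20        0       0       0       0       0       0       0       0       0    
                                                                                
                                                                                
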